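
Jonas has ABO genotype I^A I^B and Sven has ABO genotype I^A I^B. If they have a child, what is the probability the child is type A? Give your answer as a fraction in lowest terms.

1/4

ABO cross I^A I^B × I^A I^B → offspring phenotypes: 1/4 A, 1/4 B, 1/2 AB.
So P(type A) = 1/4.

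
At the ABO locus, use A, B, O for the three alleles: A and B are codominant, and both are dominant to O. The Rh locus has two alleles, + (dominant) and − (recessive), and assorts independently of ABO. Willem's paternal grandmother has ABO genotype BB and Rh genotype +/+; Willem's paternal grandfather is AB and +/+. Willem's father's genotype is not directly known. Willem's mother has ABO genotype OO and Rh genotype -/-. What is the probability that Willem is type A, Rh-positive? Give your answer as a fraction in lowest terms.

Willem's father's ABO genotype from BB × AB: 1/2 AB, 1/2 BB.
Crossing each possibility with the mother OO and summing P(type A): 1/2·1/2 + 1/2·0 = 1/4.
Similarly for Rh via the father's Rh distribution: P(Rh+) = 1.
Independent loci: 1/4 × 1 = 1/4.

1/4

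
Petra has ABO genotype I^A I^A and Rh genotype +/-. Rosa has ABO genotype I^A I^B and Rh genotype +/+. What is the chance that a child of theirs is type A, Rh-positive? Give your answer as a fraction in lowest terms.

ABO cross I^A I^A × I^A I^B → offspring phenotypes: 1/2 A, 1/2 AB.
Rh cross +/- × +/+ → 1 Rh+.
Independent loci: P(type A, Rh-positive) = 1/2 × 1 = 1/2.

1/2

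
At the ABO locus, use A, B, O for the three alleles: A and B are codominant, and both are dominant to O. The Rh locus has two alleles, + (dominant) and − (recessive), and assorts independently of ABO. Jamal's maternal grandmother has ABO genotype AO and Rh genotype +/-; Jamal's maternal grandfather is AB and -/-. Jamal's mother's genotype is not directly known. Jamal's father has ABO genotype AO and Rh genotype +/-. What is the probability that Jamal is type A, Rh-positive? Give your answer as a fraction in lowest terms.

Jamal's mother's ABO genotype from AO × AB: 1/4 AA, 1/4 AB, 1/4 AO, 1/4 BO.
Crossing each possibility with the father AO and summing P(type A): 1/4·1 + 1/4·1/2 + 1/4·3/4 + 1/4·1/4 = 5/8.
Similarly for Rh via the mother's Rh distribution: P(Rh+) = 5/8.
Independent loci: 5/8 × 5/8 = 25/64.

25/64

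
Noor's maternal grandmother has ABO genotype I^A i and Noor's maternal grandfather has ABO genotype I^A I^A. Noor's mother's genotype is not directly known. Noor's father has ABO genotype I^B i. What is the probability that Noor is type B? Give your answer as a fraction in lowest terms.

1/8

Noor's mother's ABO genotype from I^A i × I^A I^A: 1/2 I^A I^A, 1/2 I^A i.
Crossing each possibility with the father I^B i and summing P(type B): 1/2·0 + 1/2·1/4 = 1/8.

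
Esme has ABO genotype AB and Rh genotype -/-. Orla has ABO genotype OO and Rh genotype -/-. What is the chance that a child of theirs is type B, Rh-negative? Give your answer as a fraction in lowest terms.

ABO cross AB × OO → offspring phenotypes: 1/2 A, 1/2 B.
Rh cross -/- × -/- → 1 Rh-.
Independent loci: P(type B, Rh-negative) = 1/2 × 1 = 1/2.

1/2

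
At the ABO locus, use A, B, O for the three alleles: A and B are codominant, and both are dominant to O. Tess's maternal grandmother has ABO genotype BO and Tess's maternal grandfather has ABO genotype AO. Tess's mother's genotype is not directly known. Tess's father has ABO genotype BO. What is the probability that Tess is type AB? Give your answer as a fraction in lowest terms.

1/8

Tess's mother's ABO genotype from BO × AO: 1/4 AB, 1/4 AO, 1/4 BO, 1/4 OO.
Crossing each possibility with the father BO and summing P(type AB): 1/4·1/4 + 1/4·1/4 + 1/4·0 + 1/4·0 = 1/8.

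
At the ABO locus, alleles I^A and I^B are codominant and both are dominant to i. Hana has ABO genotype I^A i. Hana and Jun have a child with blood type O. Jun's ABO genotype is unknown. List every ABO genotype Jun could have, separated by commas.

For each candidate genotype of Jun, check whether crossing it with I^A i can produce every observed child phenotype.
  I^A I^A → possible child types {A} ✗
  I^A I^B → possible child types {A, B, AB} ✗
  I^A i → possible child types {O, A} ✓
  I^B I^B → possible child types {B, AB} ✗
  I^B i → possible child types {O, A, B, AB} ✓
  i i → possible child types {O, A} ✓

I^A i, I^B i, i i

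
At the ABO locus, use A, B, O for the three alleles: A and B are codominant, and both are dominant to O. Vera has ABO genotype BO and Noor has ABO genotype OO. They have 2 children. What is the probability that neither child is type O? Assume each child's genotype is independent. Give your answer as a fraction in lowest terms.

1/4

ABO cross BO × OO → 1/2 O, 1/2 B.
So P(type O) = 1/2 per child.
P(not type O) = 1/2 for one child; (1/2)^2 = 1/4.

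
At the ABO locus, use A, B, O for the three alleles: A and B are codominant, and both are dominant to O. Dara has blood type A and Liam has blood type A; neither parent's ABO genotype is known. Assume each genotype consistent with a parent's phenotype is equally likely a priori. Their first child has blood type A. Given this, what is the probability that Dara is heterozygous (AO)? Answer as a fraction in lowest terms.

Possible genotypes: Dara ∈ {AA, AO}; Liam ∈ {AA, AO}.
Weight each parental genotype pair by prior × P(type-A child):
  AA × AA: posterior weight 4/15.
  AA × AO: posterior weight 4/15.
  AO × AA: posterior weight 4/15.
  AO × AO: posterior weight 1/5.
Sum the posterior weight over pairs where Dara is AO: 7/15.

7/15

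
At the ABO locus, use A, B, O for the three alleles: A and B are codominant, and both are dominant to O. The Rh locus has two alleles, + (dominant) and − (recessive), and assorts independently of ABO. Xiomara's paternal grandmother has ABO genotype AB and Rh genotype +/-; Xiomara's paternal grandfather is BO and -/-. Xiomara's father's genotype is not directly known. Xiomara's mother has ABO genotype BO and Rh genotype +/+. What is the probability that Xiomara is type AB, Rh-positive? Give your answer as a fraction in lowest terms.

1/8

Xiomara's father's ABO genotype from AB × BO: 1/4 AB, 1/4 AO, 1/4 BB, 1/4 BO.
Crossing each possibility with the mother BO and summing P(type AB): 1/4·1/4 + 1/4·1/4 + 1/4·0 + 1/4·0 = 1/8.
Similarly for Rh via the father's Rh distribution: P(Rh+) = 1.
Independent loci: 1/8 × 1 = 1/8.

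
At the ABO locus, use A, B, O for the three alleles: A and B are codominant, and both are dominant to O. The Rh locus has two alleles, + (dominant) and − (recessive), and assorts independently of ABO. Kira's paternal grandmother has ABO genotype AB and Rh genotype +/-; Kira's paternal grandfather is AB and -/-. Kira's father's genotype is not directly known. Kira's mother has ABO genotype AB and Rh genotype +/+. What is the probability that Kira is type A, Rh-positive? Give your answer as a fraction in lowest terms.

Kira's father's ABO genotype from AB × AB: 1/4 AA, 1/2 AB, 1/4 BB.
Crossing each possibility with the mother AB and summing P(type A): 1/4·1/2 + 1/2·1/4 + 1/4·0 = 1/4.
Similarly for Rh via the father's Rh distribution: P(Rh+) = 1.
Independent loci: 1/4 × 1 = 1/4.

1/4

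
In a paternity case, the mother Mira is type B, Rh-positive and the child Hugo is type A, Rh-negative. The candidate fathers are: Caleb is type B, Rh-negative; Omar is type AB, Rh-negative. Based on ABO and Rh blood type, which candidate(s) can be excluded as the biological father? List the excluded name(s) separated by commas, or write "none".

Caleb

A candidate is excluded only if no genotype consistent with his phenotype could produce a type A, Rh-negative child with a type B, Rh-positive mother.
Caleb (type B, Rh-): no genotype consistent with that phenotype can produce a type-A Rh- child with a type-B mother.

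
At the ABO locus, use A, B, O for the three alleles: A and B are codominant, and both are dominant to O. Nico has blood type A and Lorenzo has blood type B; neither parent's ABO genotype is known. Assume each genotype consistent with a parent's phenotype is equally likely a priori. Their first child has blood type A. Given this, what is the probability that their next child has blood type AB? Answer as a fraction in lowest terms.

5/12

Possible genotypes: Nico ∈ {AA, AO}; Lorenzo ∈ {BB, BO}.
Weight each parental genotype pair by prior × P(type-A child):
  AA × BO: posterior weight 2/3; P(next child type AB) = 1/2.
  AO × BO: posterior weight 1/3; P(next child type AB) = 1/4.
Weighted sum = 5/12.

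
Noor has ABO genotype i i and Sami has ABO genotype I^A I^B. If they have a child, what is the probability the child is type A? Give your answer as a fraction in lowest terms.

1/2

ABO cross i i × I^A I^B → offspring phenotypes: 1/2 A, 1/2 B.
So P(type A) = 1/2.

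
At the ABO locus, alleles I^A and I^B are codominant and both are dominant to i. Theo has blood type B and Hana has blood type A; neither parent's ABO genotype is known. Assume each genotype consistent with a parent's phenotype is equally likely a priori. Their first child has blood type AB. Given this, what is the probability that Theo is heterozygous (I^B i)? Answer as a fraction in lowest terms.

Possible genotypes: Theo ∈ {I^B I^B, I^B i}; Hana ∈ {I^A I^A, I^A i}.
Weight each parental genotype pair by prior × P(type-AB child):
  I^B I^B × I^A I^A: posterior weight 4/9.
  I^B I^B × I^A i: posterior weight 2/9.
  I^B i × I^A I^A: posterior weight 2/9.
  I^B i × I^A i: posterior weight 1/9.
Sum the posterior weight over pairs where Theo is I^B i: 1/3.

1/3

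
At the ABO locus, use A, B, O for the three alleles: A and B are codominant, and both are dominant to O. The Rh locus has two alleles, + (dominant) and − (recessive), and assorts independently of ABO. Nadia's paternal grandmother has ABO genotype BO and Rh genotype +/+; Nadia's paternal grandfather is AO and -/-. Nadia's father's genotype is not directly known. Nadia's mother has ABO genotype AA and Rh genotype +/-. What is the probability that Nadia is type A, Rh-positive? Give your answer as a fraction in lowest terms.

9/16

Nadia's father's ABO genotype from BO × AO: 1/4 AB, 1/4 AO, 1/4 BO, 1/4 OO.
Crossing each possibility with the mother AA and summing P(type A): 1/4·1/2 + 1/4·1 + 1/4·1/2 + 1/4·1 = 3/4.
Similarly for Rh via the father's Rh distribution: P(Rh+) = 3/4.
Independent loci: 3/4 × 3/4 = 9/16.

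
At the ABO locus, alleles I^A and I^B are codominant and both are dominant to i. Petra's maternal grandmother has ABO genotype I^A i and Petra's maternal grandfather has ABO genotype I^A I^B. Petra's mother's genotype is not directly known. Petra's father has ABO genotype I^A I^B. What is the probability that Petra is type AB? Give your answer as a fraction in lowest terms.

Petra's mother's ABO genotype from I^A i × I^A I^B: 1/4 I^A I^A, 1/4 I^A I^B, 1/4 I^A i, 1/4 I^B i.
Crossing each possibility with the father I^A I^B and summing P(type AB): 1/4·1/2 + 1/4·1/2 + 1/4·1/4 + 1/4·1/4 = 3/8.

3/8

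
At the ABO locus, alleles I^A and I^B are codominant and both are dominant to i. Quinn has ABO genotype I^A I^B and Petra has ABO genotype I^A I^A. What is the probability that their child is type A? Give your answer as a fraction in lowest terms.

ABO cross I^A I^B × I^A I^A → offspring phenotypes: 1/2 A, 1/2 AB.
So P(type A) = 1/2.

1/2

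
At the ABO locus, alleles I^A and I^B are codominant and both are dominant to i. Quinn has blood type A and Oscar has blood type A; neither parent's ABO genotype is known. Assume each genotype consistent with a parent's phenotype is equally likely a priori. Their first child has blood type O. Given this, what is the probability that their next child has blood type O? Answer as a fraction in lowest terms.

1/4

Possible genotypes: Quinn ∈ {I^A I^A, I^A i}; Oscar ∈ {I^A I^A, I^A i}.
Weight each parental genotype pair by prior × P(type-O child):
  I^A i × I^A i: posterior weight 1; P(next child type O) = 1/4.
Weighted sum = 1/4.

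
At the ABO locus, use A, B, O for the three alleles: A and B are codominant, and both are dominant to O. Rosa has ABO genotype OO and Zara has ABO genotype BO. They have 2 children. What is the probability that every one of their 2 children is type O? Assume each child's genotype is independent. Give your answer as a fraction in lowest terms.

ABO cross OO × BO → 1/2 O, 1/2 B.
So P(type O) = 1/2 per child.
All 2 independent: (1/2)^2 = 1/4.

1/4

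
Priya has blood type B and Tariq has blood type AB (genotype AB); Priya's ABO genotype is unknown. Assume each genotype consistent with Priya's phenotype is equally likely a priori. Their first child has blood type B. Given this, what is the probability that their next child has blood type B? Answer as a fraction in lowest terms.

1/2

Possible genotypes: Priya ∈ {BB, BO}; Tariq ∈ {AB}.
Weight each parental genotype pair by prior × P(type-B child):
  BB × AB: posterior weight 1/2; P(next child type B) = 1/2.
  BO × AB: posterior weight 1/2; P(next child type B) = 1/2.
Weighted sum = 1/2.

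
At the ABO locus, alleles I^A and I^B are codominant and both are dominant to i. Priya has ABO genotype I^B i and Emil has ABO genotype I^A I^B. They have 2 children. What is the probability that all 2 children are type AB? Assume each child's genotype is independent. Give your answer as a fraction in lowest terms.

ABO cross I^B i × I^A I^B → 1/4 A, 1/2 B, 1/4 AB.
So P(type AB) = 1/4 per child.
All 2 independent: (1/4)^2 = 1/16.

1/16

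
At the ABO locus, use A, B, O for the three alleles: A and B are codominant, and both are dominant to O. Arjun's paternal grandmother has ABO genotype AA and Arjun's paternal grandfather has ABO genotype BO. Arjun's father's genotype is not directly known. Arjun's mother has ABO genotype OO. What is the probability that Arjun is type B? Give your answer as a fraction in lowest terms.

Arjun's father's ABO genotype from AA × BO: 1/2 AB, 1/2 AO.
Crossing each possibility with the mother OO and summing P(type B): 1/2·1/2 + 1/2·0 = 1/4.

1/4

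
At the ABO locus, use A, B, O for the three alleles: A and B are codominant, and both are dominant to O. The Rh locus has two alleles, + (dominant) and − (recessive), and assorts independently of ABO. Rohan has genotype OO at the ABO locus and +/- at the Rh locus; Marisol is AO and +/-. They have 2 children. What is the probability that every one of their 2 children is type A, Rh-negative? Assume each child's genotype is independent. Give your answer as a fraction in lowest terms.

ABO cross OO × AO → 1/2 O, 1/2 A.
Rh cross +/- × +/- → 3/4 Rh+, 1/4 Rh-; so P(type A, Rh-negative) = 1/2 × 1/4 = 1/8 per child.
All 2 independent: (1/8)^2 = 1/64.

1/64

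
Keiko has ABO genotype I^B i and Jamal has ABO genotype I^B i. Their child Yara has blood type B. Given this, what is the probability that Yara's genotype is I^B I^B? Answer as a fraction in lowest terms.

Cross I^B i × I^B i → 1/4 I^B I^B, 1/2 I^B i, 1/4 i i.
Type-B genotypes among offspring: I^B I^B (1/4), I^B i (1/2); total 3/4.
P(I^B I^B | type B) = (1/4) / (3/4) = 1/3.

1/3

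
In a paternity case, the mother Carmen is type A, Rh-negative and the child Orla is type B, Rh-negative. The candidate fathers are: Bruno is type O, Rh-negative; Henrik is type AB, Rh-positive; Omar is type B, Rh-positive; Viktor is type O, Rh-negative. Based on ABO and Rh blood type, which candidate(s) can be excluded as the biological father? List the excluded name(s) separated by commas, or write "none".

Bruno, Viktor

A candidate is excluded only if no genotype consistent with his phenotype could produce a type B, Rh-negative child with a type A, Rh-negative mother.
Bruno (type O, Rh-): no genotype consistent with that phenotype can produce a type-B Rh- child with a type-A mother.
Viktor (type O, Rh-): no genotype consistent with that phenotype can produce a type-B Rh- child with a type-A mother.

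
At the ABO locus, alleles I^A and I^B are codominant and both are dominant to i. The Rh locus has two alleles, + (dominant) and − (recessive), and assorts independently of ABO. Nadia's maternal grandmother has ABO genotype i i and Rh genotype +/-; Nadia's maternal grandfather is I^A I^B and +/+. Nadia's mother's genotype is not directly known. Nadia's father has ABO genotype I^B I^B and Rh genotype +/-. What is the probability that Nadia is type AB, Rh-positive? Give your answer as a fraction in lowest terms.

Nadia's mother's ABO genotype from i i × I^A I^B: 1/2 I^A i, 1/2 I^B i.
Crossing each possibility with the father I^B I^B and summing P(type AB): 1/2·1/2 + 1/2·0 = 1/4.
Similarly for Rh via the mother's Rh distribution: P(Rh+) = 7/8.
Independent loci: 1/4 × 7/8 = 7/32.

7/32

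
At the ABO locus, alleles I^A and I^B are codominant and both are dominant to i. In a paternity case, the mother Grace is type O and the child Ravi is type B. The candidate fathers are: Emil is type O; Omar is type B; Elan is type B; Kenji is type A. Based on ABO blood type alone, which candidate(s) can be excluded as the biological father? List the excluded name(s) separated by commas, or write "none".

Emil, Kenji

A candidate is excluded only if no genotype consistent with his phenotype could produce a type B child with a type O mother.
Emil (type O): no genotype consistent with that phenotype can produce a type-B child with a type-O mother.
Kenji (type A): no genotype consistent with that phenotype can produce a type-B child with a type-O mother.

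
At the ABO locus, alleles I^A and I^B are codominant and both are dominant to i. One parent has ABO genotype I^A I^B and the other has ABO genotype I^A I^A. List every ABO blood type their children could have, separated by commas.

Gametes from I^A I^B × I^A I^A give offspring ABO genotypes I^A I^A, I^A I^B, i.e. phenotypes A, AB.

A, AB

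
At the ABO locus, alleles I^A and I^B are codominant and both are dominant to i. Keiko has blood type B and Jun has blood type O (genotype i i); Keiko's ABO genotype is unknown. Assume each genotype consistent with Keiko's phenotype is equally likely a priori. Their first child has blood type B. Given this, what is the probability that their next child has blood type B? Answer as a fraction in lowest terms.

5/6

Possible genotypes: Keiko ∈ {I^B I^B, I^B i}; Jun ∈ {i i}.
Weight each parental genotype pair by prior × P(type-B child):
  I^B I^B × i i: posterior weight 2/3; P(next child type B) = 1.
  I^B i × i i: posterior weight 1/3; P(next child type B) = 1/2.
Weighted sum = 5/6.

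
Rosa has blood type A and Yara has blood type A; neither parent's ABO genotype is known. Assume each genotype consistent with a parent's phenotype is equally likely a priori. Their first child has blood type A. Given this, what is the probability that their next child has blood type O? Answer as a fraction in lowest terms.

1/20

Possible genotypes: Rosa ∈ {I^A I^A, I^A i}; Yara ∈ {I^A I^A, I^A i}.
Weight each parental genotype pair by prior × P(type-A child):
  I^A I^A × I^A I^A: posterior weight 4/15; P(next child type O) = 0.
  I^A I^A × I^A i: posterior weight 4/15; P(next child type O) = 0.
  I^A i × I^A I^A: posterior weight 4/15; P(next child type O) = 0.
  I^A i × I^A i: posterior weight 1/5; P(next child type O) = 1/4.
Weighted sum = 1/20.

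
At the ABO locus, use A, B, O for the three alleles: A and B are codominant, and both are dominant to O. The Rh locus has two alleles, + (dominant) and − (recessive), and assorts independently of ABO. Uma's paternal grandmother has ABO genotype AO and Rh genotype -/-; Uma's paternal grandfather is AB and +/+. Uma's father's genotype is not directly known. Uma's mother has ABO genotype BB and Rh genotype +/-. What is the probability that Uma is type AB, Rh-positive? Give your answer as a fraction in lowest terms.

3/8

Uma's father's ABO genotype from AO × AB: 1/4 AA, 1/4 AB, 1/4 AO, 1/4 BO.
Crossing each possibility with the mother BB and summing P(type AB): 1/4·1 + 1/4·1/2 + 1/4·1/2 + 1/4·0 = 1/2.
Similarly for Rh via the father's Rh distribution: P(Rh+) = 3/4.
Independent loci: 1/2 × 3/4 = 3/8.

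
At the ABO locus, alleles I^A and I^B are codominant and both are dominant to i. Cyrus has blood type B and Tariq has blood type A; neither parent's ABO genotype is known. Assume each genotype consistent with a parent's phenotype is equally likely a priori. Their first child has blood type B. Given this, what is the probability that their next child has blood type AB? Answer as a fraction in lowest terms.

5/12

Possible genotypes: Cyrus ∈ {I^B I^B, I^B i}; Tariq ∈ {I^A I^A, I^A i}.
Weight each parental genotype pair by prior × P(type-B child):
  I^B I^B × I^A i: posterior weight 2/3; P(next child type AB) = 1/2.
  I^B i × I^A i: posterior weight 1/3; P(next child type AB) = 1/4.
Weighted sum = 5/12.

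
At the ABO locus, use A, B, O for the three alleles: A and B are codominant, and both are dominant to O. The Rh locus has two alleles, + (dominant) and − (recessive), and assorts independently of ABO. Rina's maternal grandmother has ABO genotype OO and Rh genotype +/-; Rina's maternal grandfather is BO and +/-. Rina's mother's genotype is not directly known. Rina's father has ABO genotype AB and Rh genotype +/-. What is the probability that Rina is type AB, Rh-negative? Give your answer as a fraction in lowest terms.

1/32

Rina's mother's ABO genotype from OO × BO: 1/2 BO, 1/2 OO.
Crossing each possibility with the father AB and summing P(type AB): 1/2·1/4 + 1/2·0 = 1/8.
Similarly for Rh via the mother's Rh distribution: P(Rh-) = 1/4.
Independent loci: 1/8 × 1/4 = 1/32.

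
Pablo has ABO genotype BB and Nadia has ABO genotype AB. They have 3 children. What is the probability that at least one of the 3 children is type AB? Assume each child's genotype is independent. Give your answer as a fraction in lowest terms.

ABO cross BB × AB → 1/2 B, 1/2 AB.
So P(type AB) = 1/2 per child.
P(none) = (1/2)^3 = 1/8; P(at least one) = 1 − 1/8 = 7/8.

7/8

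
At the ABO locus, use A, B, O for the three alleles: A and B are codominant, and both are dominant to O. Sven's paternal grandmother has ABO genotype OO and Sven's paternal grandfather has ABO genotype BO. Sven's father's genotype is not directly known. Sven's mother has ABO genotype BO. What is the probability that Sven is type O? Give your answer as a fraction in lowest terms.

3/8

Sven's father's ABO genotype from OO × BO: 1/2 BO, 1/2 OO.
Crossing each possibility with the mother BO and summing P(type O): 1/2·1/4 + 1/2·1/2 = 3/8.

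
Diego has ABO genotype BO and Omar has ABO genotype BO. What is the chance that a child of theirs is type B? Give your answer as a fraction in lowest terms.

ABO cross BO × BO → offspring phenotypes: 1/4 O, 3/4 B.
So P(type B) = 3/4.

3/4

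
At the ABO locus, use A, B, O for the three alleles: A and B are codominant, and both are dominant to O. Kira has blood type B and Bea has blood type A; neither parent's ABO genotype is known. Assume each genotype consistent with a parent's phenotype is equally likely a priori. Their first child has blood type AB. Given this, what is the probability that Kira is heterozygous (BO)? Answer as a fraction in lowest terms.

Possible genotypes: Kira ∈ {BB, BO}; Bea ∈ {AA, AO}.
Weight each parental genotype pair by prior × P(type-AB child):
  BB × AA: posterior weight 4/9.
  BB × AO: posterior weight 2/9.
  BO × AA: posterior weight 2/9.
  BO × AO: posterior weight 1/9.
Sum the posterior weight over pairs where Kira is BO: 1/3.

1/3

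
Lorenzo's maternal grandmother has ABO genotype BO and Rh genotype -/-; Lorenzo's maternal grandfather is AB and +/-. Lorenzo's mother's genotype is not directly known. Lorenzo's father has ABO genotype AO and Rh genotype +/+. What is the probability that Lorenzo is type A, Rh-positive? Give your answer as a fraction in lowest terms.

3/8

Lorenzo's mother's ABO genotype from BO × AB: 1/4 AB, 1/4 AO, 1/4 BB, 1/4 BO.
Crossing each possibility with the father AO and summing P(type A): 1/4·1/2 + 1/4·3/4 + 1/4·0 + 1/4·1/4 = 3/8.
Similarly for Rh via the mother's Rh distribution: P(Rh+) = 1.
Independent loci: 3/8 × 1 = 3/8.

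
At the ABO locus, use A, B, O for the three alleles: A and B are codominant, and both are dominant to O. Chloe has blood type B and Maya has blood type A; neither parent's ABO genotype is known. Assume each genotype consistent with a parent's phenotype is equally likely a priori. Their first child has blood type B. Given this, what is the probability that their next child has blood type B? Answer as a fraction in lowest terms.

Possible genotypes: Chloe ∈ {BB, BO}; Maya ∈ {AA, AO}.
Weight each parental genotype pair by prior × P(type-B child):
  BB × AO: posterior weight 2/3; P(next child type B) = 1/2.
  BO × AO: posterior weight 1/3; P(next child type B) = 1/4.
Weighted sum = 5/12.

5/12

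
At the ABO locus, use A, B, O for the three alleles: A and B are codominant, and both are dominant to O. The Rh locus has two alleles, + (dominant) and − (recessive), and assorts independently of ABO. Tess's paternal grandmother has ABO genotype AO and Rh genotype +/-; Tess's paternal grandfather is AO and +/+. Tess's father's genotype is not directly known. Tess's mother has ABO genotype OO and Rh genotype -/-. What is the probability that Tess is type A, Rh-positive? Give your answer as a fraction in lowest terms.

3/8

Tess's father's ABO genotype from AO × AO: 1/4 AA, 1/2 AO, 1/4 OO.
Crossing each possibility with the mother OO and summing P(type A): 1/4·1 + 1/2·1/2 + 1/4·0 = 1/2.
Similarly for Rh via the father's Rh distribution: P(Rh+) = 3/4.
Independent loci: 1/2 × 3/4 = 3/8.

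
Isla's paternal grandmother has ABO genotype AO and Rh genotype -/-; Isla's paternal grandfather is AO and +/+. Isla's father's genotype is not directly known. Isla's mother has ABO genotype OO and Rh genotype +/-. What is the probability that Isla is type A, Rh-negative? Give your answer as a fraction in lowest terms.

Isla's father's ABO genotype from AO × AO: 1/4 AA, 1/2 AO, 1/4 OO.
Crossing each possibility with the mother OO and summing P(type A): 1/4·1 + 1/2·1/2 + 1/4·0 = 1/2.
Similarly for Rh via the father's Rh distribution: P(Rh-) = 1/4.
Independent loci: 1/2 × 1/4 = 1/8.

1/8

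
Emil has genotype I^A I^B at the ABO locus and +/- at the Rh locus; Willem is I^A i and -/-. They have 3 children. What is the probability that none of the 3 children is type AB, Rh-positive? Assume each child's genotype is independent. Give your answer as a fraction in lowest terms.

ABO cross I^A I^B × I^A i → 1/2 A, 1/4 B, 1/4 AB.
Rh cross +/- × -/- → 1/2 Rh+, 1/2 Rh-; so P(type AB, Rh-positive) = 1/4 × 1/2 = 1/8 per child.
P(not type AB, Rh-positive) = 7/8 for one child; (7/8)^3 = 343/512.

343/512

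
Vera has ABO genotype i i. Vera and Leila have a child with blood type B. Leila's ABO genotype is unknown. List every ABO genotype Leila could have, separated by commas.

For each candidate genotype of Leila, check whether crossing it with i i can produce every observed child phenotype.
  I^A I^A → possible child types {A} ✗
  I^A I^B → possible child types {A, B} ✓
  I^A i → possible child types {O, A} ✗
  I^B I^B → possible child types {B} ✓
  I^B i → possible child types {O, B} ✓
  i i → possible child types {O} ✗

I^A I^B, I^B I^B, I^B i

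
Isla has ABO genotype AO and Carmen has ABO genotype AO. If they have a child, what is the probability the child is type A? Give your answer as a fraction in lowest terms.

ABO cross AO × AO → offspring phenotypes: 1/4 O, 3/4 A.
So P(type A) = 3/4.

3/4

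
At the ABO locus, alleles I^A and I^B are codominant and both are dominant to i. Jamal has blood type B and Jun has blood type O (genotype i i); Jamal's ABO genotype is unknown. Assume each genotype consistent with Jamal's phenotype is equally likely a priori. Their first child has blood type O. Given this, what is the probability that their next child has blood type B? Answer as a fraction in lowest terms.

Possible genotypes: Jamal ∈ {I^B I^B, I^B i}; Jun ∈ {i i}.
Weight each parental genotype pair by prior × P(type-O child):
  I^B i × i i: posterior weight 1; P(next child type B) = 1/2.
Weighted sum = 1/2.

1/2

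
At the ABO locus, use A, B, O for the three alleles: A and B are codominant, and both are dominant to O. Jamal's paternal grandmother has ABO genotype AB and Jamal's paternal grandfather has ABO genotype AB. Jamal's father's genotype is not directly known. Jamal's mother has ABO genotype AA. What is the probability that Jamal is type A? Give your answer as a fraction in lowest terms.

Jamal's father's ABO genotype from AB × AB: 1/4 AA, 1/2 AB, 1/4 BB.
Crossing each possibility with the mother AA and summing P(type A): 1/4·1 + 1/2·1/2 + 1/4·0 = 1/2.

1/2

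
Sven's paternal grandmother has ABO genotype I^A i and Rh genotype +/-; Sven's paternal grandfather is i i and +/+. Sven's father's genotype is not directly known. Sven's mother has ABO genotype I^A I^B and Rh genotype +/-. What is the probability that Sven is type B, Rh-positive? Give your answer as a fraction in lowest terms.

Sven's father's ABO genotype from I^A i × i i: 1/2 I^A i, 1/2 i i.
Crossing each possibility with the mother I^A I^B and summing P(type B): 1/2·1/4 + 1/2·1/2 = 3/8.
Similarly for Rh via the father's Rh distribution: P(Rh+) = 7/8.
Independent loci: 3/8 × 7/8 = 21/64.

21/64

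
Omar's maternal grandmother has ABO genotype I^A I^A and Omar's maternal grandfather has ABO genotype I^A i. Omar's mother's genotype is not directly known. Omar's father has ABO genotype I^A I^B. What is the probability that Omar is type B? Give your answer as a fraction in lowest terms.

1/8

Omar's mother's ABO genotype from I^A I^A × I^A i: 1/2 I^A I^A, 1/2 I^A i.
Crossing each possibility with the father I^A I^B and summing P(type B): 1/2·0 + 1/2·1/4 = 1/8.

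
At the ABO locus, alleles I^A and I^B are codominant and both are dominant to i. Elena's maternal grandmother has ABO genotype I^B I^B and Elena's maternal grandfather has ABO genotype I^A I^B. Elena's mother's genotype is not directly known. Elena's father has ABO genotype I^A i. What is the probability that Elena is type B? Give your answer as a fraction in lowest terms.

3/8

Elena's mother's ABO genotype from I^B I^B × I^A I^B: 1/2 I^A I^B, 1/2 I^B I^B.
Crossing each possibility with the father I^A i and summing P(type B): 1/2·1/4 + 1/2·1/2 = 3/8.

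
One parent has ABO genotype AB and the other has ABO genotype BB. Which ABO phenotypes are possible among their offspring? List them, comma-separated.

B, AB

Gametes from AB × BB give offspring ABO genotypes AB, BB, i.e. phenotypes B, AB.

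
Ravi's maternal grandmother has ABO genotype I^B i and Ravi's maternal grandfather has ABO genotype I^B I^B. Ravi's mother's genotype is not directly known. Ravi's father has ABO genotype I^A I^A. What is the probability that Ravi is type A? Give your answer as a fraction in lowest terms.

1/4

Ravi's mother's ABO genotype from I^B i × I^B I^B: 1/2 I^B I^B, 1/2 I^B i.
Crossing each possibility with the father I^A I^A and summing P(type A): 1/2·0 + 1/2·1/2 = 1/4.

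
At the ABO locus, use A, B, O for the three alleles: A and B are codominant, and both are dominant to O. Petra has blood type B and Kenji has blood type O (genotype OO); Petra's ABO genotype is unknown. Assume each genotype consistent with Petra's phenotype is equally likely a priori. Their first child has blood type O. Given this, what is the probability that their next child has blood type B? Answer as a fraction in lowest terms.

1/2

Possible genotypes: Petra ∈ {BB, BO}; Kenji ∈ {OO}.
Weight each parental genotype pair by prior × P(type-O child):
  BO × OO: posterior weight 1; P(next child type B) = 1/2.
Weighted sum = 1/2.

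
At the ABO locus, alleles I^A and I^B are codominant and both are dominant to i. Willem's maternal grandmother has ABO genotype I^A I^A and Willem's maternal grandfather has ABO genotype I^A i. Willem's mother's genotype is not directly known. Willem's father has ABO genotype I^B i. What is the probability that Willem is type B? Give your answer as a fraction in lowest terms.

Willem's mother's ABO genotype from I^A I^A × I^A i: 1/2 I^A I^A, 1/2 I^A i.
Crossing each possibility with the father I^B i and summing P(type B): 1/2·0 + 1/2·1/4 = 1/8.

1/8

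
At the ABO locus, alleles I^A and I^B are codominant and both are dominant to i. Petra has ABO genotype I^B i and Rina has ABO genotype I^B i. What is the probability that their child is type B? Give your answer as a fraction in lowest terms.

ABO cross I^B i × I^B i → offspring phenotypes: 1/4 O, 3/4 B.
So P(type B) = 3/4.

3/4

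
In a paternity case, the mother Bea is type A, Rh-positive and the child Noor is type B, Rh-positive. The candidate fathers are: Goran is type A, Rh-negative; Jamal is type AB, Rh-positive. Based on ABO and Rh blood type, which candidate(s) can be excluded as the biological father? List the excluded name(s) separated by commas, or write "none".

Goran

A candidate is excluded only if no genotype consistent with his phenotype could produce a type B, Rh-positive child with a type A, Rh-positive mother.
Goran (type A, Rh-): no genotype consistent with that phenotype can produce a type-B Rh+ child with a type-A mother.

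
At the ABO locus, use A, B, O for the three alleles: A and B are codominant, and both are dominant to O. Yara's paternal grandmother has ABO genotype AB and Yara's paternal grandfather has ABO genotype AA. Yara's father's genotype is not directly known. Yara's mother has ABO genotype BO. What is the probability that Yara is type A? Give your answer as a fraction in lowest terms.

Yara's father's ABO genotype from AB × AA: 1/2 AA, 1/2 AB.
Crossing each possibility with the mother BO and summing P(type A): 1/2·1/2 + 1/2·1/4 = 3/8.

3/8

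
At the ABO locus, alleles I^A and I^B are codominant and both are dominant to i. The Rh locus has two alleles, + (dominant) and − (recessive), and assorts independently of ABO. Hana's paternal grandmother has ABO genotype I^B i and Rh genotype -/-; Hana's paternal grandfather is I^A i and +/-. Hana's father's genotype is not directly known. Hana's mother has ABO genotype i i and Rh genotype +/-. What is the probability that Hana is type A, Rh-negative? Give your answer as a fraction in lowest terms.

3/32

Hana's father's ABO genotype from I^B i × I^A i: 1/4 I^A I^B, 1/4 I^A i, 1/4 I^B i, 1/4 i i.
Crossing each possibility with the mother i i and summing P(type A): 1/4·1/2 + 1/4·1/2 + 1/4·0 + 1/4·0 = 1/4.
Similarly for Rh via the father's Rh distribution: P(Rh-) = 3/8.
Independent loci: 1/4 × 3/8 = 3/32.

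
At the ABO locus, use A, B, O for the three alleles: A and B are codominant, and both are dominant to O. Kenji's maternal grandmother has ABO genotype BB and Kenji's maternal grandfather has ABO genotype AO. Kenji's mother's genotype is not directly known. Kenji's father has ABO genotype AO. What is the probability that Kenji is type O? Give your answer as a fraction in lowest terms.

1/8

Kenji's mother's ABO genotype from BB × AO: 1/2 AB, 1/2 BO.
Crossing each possibility with the father AO and summing P(type O): 1/2·0 + 1/2·1/4 = 1/8.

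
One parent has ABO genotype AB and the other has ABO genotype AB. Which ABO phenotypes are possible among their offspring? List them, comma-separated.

Gametes from AB × AB give offspring ABO genotypes AA, AB, BB, i.e. phenotypes A, B, AB.

A, B, AB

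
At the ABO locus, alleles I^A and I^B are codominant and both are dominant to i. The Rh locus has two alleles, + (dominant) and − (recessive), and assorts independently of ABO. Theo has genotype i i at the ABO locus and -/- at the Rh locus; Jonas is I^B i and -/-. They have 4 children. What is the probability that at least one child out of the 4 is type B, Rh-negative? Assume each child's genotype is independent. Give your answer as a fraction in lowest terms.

ABO cross i i × I^B i → 1/2 O, 1/2 B.
Rh cross -/- × -/- → 1 Rh-; so P(type B, Rh-negative) = 1/2 × 1 = 1/2 per child.
P(none) = (1/2)^4 = 1/16; P(at least one) = 1 − 1/16 = 15/16.

15/16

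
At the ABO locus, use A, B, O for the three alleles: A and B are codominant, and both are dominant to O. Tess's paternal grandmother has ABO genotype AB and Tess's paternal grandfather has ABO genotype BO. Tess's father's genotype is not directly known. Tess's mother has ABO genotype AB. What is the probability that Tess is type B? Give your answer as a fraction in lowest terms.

Tess's father's ABO genotype from AB × BO: 1/4 AB, 1/4 AO, 1/4 BB, 1/4 BO.
Crossing each possibility with the mother AB and summing P(type B): 1/4·1/4 + 1/4·1/4 + 1/4·1/2 + 1/4·1/2 = 3/8.

3/8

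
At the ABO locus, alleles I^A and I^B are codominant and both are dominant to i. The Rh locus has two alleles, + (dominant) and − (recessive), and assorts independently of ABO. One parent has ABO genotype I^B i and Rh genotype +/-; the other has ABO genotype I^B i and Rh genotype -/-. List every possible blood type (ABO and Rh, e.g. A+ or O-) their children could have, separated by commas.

O+, O-, B+, B-

Gametes from I^B i × I^B i give offspring ABO genotypes I^B I^B, I^B i, i i, i.e. phenotypes O, B.
Rh cross +/- × -/- → phenotypes Rh+, Rh-.
Combining independently: O+, O-, B+, B-.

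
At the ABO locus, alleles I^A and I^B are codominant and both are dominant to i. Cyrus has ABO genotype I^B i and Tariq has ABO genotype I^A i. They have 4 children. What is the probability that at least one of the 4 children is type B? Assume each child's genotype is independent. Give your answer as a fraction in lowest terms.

ABO cross I^B i × I^A i → 1/4 O, 1/4 A, 1/4 B, 1/4 AB.
So P(type B) = 1/4 per child.
P(none) = (3/4)^4 = 81/256; P(at least one) = 1 − 81/256 = 175/256.

175/256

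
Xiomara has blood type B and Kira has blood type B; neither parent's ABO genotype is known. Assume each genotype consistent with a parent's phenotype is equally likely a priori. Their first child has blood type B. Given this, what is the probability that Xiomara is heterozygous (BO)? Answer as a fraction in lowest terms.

Possible genotypes: Xiomara ∈ {BB, BO}; Kira ∈ {BB, BO}.
Weight each parental genotype pair by prior × P(type-B child):
  BB × BB: posterior weight 4/15.
  BB × BO: posterior weight 4/15.
  BO × BB: posterior weight 4/15.
  BO × BO: posterior weight 1/5.
Sum the posterior weight over pairs where Xiomara is BO: 7/15.

7/15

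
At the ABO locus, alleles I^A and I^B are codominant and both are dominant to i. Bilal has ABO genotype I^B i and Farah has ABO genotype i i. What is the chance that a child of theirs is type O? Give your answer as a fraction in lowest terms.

1/2

ABO cross I^B i × i i → offspring phenotypes: 1/2 O, 1/2 B.
So P(type O) = 1/2.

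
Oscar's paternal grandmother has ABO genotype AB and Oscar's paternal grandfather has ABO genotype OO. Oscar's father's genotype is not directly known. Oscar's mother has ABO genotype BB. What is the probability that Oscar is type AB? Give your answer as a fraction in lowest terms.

1/4

Oscar's father's ABO genotype from AB × OO: 1/2 AO, 1/2 BO.
Crossing each possibility with the mother BB and summing P(type AB): 1/2·1/2 + 1/2·0 = 1/4.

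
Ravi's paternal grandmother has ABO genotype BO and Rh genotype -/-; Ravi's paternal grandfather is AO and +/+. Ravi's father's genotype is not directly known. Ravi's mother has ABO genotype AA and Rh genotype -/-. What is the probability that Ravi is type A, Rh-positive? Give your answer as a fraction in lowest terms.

Ravi's father's ABO genotype from BO × AO: 1/4 AB, 1/4 AO, 1/4 BO, 1/4 OO.
Crossing each possibility with the mother AA and summing P(type A): 1/4·1/2 + 1/4·1 + 1/4·1/2 + 1/4·1 = 3/4.
Similarly for Rh via the father's Rh distribution: P(Rh+) = 1/2.
Independent loci: 3/4 × 1/2 = 3/8.

3/8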